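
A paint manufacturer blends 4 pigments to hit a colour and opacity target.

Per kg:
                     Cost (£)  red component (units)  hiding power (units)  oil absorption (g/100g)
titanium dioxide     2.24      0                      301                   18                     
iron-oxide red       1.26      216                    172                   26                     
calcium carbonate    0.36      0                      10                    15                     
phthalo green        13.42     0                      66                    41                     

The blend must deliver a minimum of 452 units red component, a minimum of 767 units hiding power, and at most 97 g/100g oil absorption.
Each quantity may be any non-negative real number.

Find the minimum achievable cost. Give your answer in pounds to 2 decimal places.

Let x1 = kg of titanium dioxide, x2 = kg of iron-oxide red, x3 = kg of calcium carbonate, x4 = kg of phthalo green.
Minimise 2.24x1 + 1.26x2 + 0.36x3 + 13.42x4 s.t.:
  216x2 ≥ 452   (red component)
  301x1 + 172x2 + 10x3 + 66x4 ≥ 767   (hiding power)
  18x1 + 26x2 + 15x3 + 41x4 ≤ 97   (oil absorption)
  x1, x2, x3, x4 ≥ 0.
The optimal basis is {titanium dioxide, iron-oxide red}; calcium carbonate, phthalo green drop out. Binding constraints: hiding power and oil absorption.
Solving gives x1 = 0.6888, x2 = 3.254.
Cost = 2.24·0.6888 + 1.26·3.254 = 5.6430.

£5.64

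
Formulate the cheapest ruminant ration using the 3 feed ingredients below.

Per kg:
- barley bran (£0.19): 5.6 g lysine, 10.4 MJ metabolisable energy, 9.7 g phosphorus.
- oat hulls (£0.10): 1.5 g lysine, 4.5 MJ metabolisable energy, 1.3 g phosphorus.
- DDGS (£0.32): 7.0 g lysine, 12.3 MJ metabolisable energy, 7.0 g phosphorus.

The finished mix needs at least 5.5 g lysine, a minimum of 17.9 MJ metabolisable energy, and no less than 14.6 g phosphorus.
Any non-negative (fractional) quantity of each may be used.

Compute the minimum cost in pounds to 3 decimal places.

£0.327

This is a linear program. Let x1 = kg of barley bran, x2 = kg of oat hulls, x3 = kg of DDGS.
Minimise 0.19x1 + 0.1x2 + 0.32x3 s.t.:
  5.6x1 + 1.5x2 + 7x3 ≥ 5.5   (lysine)
  10.4x1 + 4.5x2 + 12.3x3 ≥ 17.9   (metabolisable energy)
  9.7x1 + 1.3x2 + 7x3 ≥ 14.6   (phosphorus)
  x1, x2, x3 ≥ 0.
The optimal basis is {barley bran}; oat hulls, DDGS drop out. There the metabolisable energy constraint is tight.
Optimal quantities: barley bran = 1.721 kg.
Total cost: 0.19·1.721 = 0.32699.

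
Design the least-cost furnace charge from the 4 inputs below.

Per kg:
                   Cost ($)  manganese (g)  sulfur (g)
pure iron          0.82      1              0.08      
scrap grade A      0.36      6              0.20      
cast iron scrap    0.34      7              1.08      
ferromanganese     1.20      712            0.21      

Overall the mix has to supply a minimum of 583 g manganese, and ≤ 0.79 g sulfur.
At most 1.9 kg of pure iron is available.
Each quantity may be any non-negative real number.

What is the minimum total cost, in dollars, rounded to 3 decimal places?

This is a linear program. Let x1 = kg of pure iron, x2 = kg of scrap grade A, x3 = kg of cast iron scrap, x4 = kg of ferromanganese.
Minimise 0.82x1 + 0.36x2 + 0.34x3 + 1.2x4 subject to:
  1x1 + 6x2 + 7x3 + 712x4 ≥ 583   (manganese)
  0.08x1 + 0.2x2 + 1.08x3 + 0.21x4 ≤ 0.79   (sulfur)
  x1 ≤ 1.9
  x1, x2, x3, x4 ≥ 0.
The cheapest feasible vertex uses only ferromanganese; pure iron, scrap grade A, cast iron scrap are not used. Binding constraint: manganese.
That vertex is x4 = 0.8188.
Objective = 1.2·0.8188 = 0.98256.

$0.983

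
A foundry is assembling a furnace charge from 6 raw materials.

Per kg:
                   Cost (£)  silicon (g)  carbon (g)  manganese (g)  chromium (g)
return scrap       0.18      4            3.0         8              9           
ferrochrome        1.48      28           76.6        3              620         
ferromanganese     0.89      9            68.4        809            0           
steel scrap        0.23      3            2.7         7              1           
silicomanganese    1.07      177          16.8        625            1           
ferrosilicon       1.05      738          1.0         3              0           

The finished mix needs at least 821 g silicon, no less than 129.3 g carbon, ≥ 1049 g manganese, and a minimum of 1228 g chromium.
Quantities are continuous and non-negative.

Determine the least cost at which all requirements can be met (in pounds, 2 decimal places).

Treat it as an LP. Let x1 = kg of return scrap, x2 = kg of ferrochrome, x3 = kg of ferromanganese, x4 = kg of steel scrap, x5 = kg of silicomanganese, x6 = kg of ferrosilicon.
min 0.18x1 + 1.48x2 + 0.89x3 + 0.23x4 + 1.07x5 + 1.05x6 s.t.:
  4x1 + 28x2 + 9x3 + 3x4 + 177x5 + 738x6 ≥ 821   (silicon)
  3x1 + 76.6x2 + 68.4x3 + 2.7x4 + 16.8x5 + 1x6 ≥ 129.3   (carbon)
  8x1 + 3x2 + 809x3 + 7x4 + 625x5 + 3x6 ≥ 1049   (manganese)
  9x1 + 620x2 + 1x4 + 1x5 ≥ 1228   (chromium)
  x1, x2, x3, x4, x5, x6 ≥ 0.
The cheapest feasible vertex uses only ferrochrome, ferromanganese, ferrosilicon; return scrap, steel scrap, silicomanganese are not used. There the silicon, manganese, chromium constraints are tight.
So ferrochrome = 1.981 kg, ferromanganese = 1.286 kg, ferrosilicon = 1.022 kg.
Hence cost = 1.48·1.981 + 0.89·1.286 + 1.05·1.022 = £5.1495.

£5.15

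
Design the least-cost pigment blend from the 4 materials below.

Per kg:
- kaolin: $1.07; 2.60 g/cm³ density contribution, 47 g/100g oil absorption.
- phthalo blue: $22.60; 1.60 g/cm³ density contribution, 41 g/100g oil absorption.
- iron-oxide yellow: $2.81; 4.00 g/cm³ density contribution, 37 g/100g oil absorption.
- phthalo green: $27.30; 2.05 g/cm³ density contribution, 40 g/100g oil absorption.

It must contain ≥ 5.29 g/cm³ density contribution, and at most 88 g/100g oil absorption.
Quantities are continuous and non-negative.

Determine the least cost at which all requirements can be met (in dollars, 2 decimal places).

$2.43

This is a linear program. Let x1 = kg of kaolin, x2 = kg of phthalo blue, x3 = kg of iron-oxide yellow, x4 = kg of phthalo green.
min 1.07x1 + 22.6x2 + 2.81x3 + 27.3x4 subject to:
  2.6x1 + 1.6x2 + 4x3 + 2.05x4 ≥ 5.29   (density contribution)
  47x1 + 41x2 + 37x3 + 40x4 ≤ 88   (oil absorption)
  x1, x2, x3, x4 ≥ 0.
The minimum-cost mix takes nothing from phthalo blue, phthalo green — only kaolin, iron-oxide yellow. There the density contribution and oil absorption constraints are tight.
Solving gives x1 = 1.702, x3 = 0.216.
Objective = 1.07·1.702 + 2.81·0.216 = 2.4281.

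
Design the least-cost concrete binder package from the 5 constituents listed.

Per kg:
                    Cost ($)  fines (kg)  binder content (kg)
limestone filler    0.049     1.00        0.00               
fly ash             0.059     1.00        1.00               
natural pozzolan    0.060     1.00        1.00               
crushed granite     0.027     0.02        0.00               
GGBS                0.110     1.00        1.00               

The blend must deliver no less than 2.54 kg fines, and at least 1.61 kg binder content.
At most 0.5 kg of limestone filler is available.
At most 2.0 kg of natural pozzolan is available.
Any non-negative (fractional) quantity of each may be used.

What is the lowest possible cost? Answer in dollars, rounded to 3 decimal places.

$0.145

Let x1 = kg of limestone filler, x2 = kg of fly ash, x3 = kg of natural pozzolan, x4 = kg of crushed granite, x5 = kg of GGBS.
Minimize 0.049x1 + 0.059x2 + 0.06x3 + 0.027x4 + 0.11x5 s.t.:
  1x1 + 1x2 + 1x3 + 0.02x4 + 1x5 ≥ 2.54   (fines)
  1x2 + 1x3 + 1x5 ≥ 1.61   (binder content)
  x1 ≤ 0.5
  x3 ≤ 2
  x1, x2, x3, x4, x5 ≥ 0.
The cheapest feasible vertex uses only limestone filler, fly ash; natural pozzolan, crushed granite, GGBS are not used. Binding constraints: fines and the limestone filler cap.
So limestone filler = 0.5 kg, fly ash = 2.04 kg.
Hence cost = 0.049·0.5 + 0.059·2.04 = $0.14486.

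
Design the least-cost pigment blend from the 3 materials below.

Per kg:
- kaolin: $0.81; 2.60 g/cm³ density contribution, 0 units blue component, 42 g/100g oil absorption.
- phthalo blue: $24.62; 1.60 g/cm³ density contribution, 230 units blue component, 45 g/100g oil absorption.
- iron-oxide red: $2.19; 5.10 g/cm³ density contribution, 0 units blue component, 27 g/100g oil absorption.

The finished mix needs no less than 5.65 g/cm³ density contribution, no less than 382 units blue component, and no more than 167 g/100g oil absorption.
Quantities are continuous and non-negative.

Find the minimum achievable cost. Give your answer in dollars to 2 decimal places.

Let x1 = kg of kaolin, x2 = kg of phthalo blue, x3 = kg of iron-oxide red.
Minimize 0.81x1 + 24.62x2 + 2.19x3 subject to:
  2.6x1 + 1.6x2 + 5.1x3 ≥ 5.65   (density contribution)
  230x2 ≥ 382   (blue component)
  42x1 + 45x2 + 27x3 ≤ 167   (oil absorption)
  x1, x2, x3 ≥ 0.
The optimal basis is {kaolin, phthalo blue}; iron-oxide red drops out. The density contribution and blue component requirements are met with equality.
Optimal quantities: kaolin = 1.151 kg, phthalo blue = 1.6609 kg.
Cost = 0.81·1.151 + 24.62·1.6609 = 41.8237.

$41.82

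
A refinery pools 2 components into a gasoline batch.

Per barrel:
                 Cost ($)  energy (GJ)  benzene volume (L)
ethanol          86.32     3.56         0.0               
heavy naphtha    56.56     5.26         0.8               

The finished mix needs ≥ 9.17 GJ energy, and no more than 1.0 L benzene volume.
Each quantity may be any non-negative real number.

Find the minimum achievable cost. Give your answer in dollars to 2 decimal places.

This is a linear program. Let x1 = barrels of ethanol, x2 = barrels of heavy naphtha.
Minimize 86.32x1 + 56.56x2 subject to:
  3.56x1 + 5.26x2 ≥ 9.17   (energy)
  0.8x2 ≤ 1   (benzene volume)
  x1, x2 ≥ 0.
Both inputs are positive at the optimum. Binding constraints: energy and benzene volume.
That vertex is x1 = 0.7289, x2 = 1.25.
Cost = 86.32·0.7289 + 56.56·1.25 = 133.6186.

$133.62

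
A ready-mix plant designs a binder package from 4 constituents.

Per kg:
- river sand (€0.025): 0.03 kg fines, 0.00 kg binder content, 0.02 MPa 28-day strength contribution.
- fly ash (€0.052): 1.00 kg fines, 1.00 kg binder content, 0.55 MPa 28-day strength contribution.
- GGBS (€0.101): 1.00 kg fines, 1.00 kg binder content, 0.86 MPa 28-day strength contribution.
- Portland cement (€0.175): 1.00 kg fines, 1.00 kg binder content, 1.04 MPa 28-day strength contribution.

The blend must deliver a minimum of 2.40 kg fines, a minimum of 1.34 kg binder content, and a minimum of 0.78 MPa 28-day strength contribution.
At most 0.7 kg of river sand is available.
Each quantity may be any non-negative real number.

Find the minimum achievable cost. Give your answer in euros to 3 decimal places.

€0.125

Let x1 = kg of river sand, x2 = kg of fly ash, x3 = kg of GGBS, x4 = kg of Portland cement.
Minimise 0.025x1 + 0.052x2 + 0.101x3 + 0.175x4 subject to:
  0.03x1 + 1x2 + 1x3 + 1x4 ≥ 2.4   (fines)
  1x2 + 1x3 + 1x4 ≥ 1.34   (binder content)
  0.02x1 + 0.55x2 + 0.86x3 + 1.04x4 ≥ 0.78   (28-day strength contribution)
  x1 ≤ 0.7
  x1, x2, x3, x4 ≥ 0.
The optimal basis is {fly ash}; river sand, GGBS, Portland cement drop out. Binding constraint: fines.
Optimal quantities: fly ash = 2.4 kg.
Hence cost = 0.052·2.4 = €0.12480.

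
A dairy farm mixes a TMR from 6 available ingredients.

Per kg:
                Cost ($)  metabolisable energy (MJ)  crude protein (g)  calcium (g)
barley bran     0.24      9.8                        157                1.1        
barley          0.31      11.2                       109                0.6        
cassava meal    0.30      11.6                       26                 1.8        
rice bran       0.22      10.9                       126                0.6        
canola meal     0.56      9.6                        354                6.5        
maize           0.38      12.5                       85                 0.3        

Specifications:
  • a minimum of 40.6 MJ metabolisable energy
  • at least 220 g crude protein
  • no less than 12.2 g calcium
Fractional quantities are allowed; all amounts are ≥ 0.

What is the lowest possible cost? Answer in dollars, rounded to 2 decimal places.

$1.42

Let x1 = kg of barley bran, x2 = kg of barley, x3 = kg of cassava meal, x4 = kg of rice bran, x5 = kg of canola meal, x6 = kg of maize.
Minimize 0.24x1 + 0.31x2 + 0.3x3 + 0.22x4 + 0.56x5 + 0.38x6 subject to:
  9.8x1 + 11.2x2 + 11.6x3 + 10.9x4 + 9.6x5 + 12.5x6 ≥ 40.6   (metabolisable energy)
  157x1 + 109x2 + 26x3 + 126x4 + 354x5 + 85x6 ≥ 220   (crude protein)
  1.1x1 + 0.6x2 + 1.8x3 + 0.6x4 + 6.5x5 + 0.3x6 ≥ 12.2   (calcium)
  x1, x2, x3, x4, x5, x6 ≥ 0.
The minimum-cost mix takes nothing from barley bran, barley, rice bran, maize — only cassava meal, canola meal. There the metabolisable energy and calcium constraints are tight.
Optimal quantities: cassava meal = 2.525 kg, canola meal = 1.178 kg.
Total cost: 0.3·2.525 + 0.56·1.178 = 1.4172.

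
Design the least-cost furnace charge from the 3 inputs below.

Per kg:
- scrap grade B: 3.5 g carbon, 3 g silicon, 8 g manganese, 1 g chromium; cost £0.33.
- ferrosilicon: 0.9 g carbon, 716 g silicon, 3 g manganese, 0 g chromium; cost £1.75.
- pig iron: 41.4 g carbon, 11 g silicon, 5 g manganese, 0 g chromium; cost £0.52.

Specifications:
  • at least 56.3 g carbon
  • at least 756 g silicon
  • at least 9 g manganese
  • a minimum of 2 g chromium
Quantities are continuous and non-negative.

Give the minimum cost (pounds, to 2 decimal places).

£3.07

Let x1 = kg of scrap grade B, x2 = kg of ferrosilicon, x3 = kg of pig iron.
Minimize 0.33x1 + 1.75x2 + 0.52x3 with:
  3.5x1 + 0.9x2 + 41.4x3 ≥ 56.3   (carbon)
  3x1 + 716x2 + 11x3 ≥ 756   (silicon)
  8x1 + 3x2 + 5x3 ≥ 9   (manganese)
  1x1 ≥ 2   (chromium)
  x1, x2, x3 ≥ 0.
The optimal mix uses every input. The carbon, silicon, chromium requirements are met with equality.
That vertex is x1 = 2, x2 = 1.03, x3 = 1.168.
Hence cost = 0.33·2 + 1.75·1.03 + 0.52·1.168 = £3.0699.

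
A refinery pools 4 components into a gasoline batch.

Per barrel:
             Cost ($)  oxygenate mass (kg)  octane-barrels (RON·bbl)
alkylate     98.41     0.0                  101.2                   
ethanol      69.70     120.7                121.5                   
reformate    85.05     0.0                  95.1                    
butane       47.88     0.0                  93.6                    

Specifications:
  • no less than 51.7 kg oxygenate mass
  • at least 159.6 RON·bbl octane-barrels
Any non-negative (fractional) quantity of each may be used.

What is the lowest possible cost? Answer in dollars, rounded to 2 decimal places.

$84.87

Let x1 = barrels of alkylate, x2 = barrels of ethanol, x3 = barrels of reformate, x4 = barrels of butane.
Minimize 98.41x1 + 69.7x2 + 85.05x3 + 47.88x4 s.t.:
  120.7x2 ≥ 51.7   (oxygenate mass)
  101.2x1 + 121.5x2 + 95.1x3 + 93.6x4 ≥ 159.6   (octane-barrels)
  x1, x2, x3, x4 ≥ 0.
At the optimum only ethanol, butane are positive (alkylate, reformate = 0). There the oxygenate mass and octane-barrels constraints are tight.
So ethanol = 0.4283 barrels, butane = 1.149 barrels.
Total cost: 69.7·0.4283 + 47.88·1.149 = 84.8666.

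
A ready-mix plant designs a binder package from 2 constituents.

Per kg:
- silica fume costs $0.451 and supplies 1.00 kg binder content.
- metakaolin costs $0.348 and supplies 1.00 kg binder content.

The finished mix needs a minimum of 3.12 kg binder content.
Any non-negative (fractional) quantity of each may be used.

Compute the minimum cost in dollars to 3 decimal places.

$1.086

Let x1 = kg of silica fume, x2 = kg of metakaolin.
Minimize 0.451x1 + 0.348x2 subject to:
  1x1 + 1x2 ≥ 3.12   (binder content)
  x1, x2 ≥ 0.
The minimum-cost mix takes nothing from silica fume — only metakaolin. The binder content requirement is met with equality.
Optimal quantities: metakaolin = 3.12 kg.
Hence cost = 0.348·3.12 = $1.08576.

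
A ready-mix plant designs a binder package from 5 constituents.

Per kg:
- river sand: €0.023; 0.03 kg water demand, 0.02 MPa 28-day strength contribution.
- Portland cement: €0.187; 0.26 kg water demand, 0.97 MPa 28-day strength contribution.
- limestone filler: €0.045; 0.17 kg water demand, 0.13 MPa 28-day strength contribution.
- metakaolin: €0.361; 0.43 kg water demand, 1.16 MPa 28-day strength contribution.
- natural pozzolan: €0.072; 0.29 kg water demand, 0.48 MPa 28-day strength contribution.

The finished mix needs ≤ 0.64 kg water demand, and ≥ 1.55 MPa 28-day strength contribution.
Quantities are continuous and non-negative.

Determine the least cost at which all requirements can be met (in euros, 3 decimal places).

This is a linear program. Let x1 = kg of river sand, x2 = kg of Portland cement, x3 = kg of limestone filler, x4 = kg of metakaolin, x5 = kg of natural pozzolan.
min 0.023x1 + 0.187x2 + 0.045x3 + 0.361x4 + 0.072x5 with:
  0.03x1 + 0.26x2 + 0.17x3 + 0.43x4 + 0.29x5 ≤ 0.64   (water demand)
  0.02x1 + 0.97x2 + 0.13x3 + 1.16x4 + 0.48x5 ≥ 1.55   (28-day strength contribution)
  x1, x2, x3, x4, x5 ≥ 0.
The optimal basis is {Portland cement, natural pozzolan}; river sand, limestone filler, metakaolin drop out. Binding constraints: water demand and 28-day strength contribution.
Optimal quantities: Portland cement = 0.9093 kg, natural pozzolan = 1.392 kg.
Cost = 0.187·0.9093 + 0.072·1.392 = 0.27026.

€0.270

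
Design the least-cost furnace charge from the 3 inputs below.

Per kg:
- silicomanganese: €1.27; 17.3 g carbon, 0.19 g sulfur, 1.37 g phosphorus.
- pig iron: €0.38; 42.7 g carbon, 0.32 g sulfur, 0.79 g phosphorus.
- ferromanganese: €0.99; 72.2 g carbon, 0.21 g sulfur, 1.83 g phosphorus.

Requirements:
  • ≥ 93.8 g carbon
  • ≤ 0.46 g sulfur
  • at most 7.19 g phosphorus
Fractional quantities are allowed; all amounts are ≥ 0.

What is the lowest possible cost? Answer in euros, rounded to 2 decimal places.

€1.09

This is a linear program. Let x1 = kg of silicomanganese, x2 = kg of pig iron, x3 = kg of ferromanganese.
min 1.27x1 + 0.38x2 + 0.99x3 s.t.:
  17.3x1 + 42.7x2 + 72.2x3 ≥ 93.8   (carbon)
  0.19x1 + 0.32x2 + 0.21x3 ≤ 0.46   (sulfur)
  1.37x1 + 0.79x2 + 1.83x3 ≤ 7.19   (phosphorus)
  x1, x2, x3 ≥ 0.
The cheapest feasible vertex uses only pig iron, ferromanganese; silicomanganese is not used. The carbon and sulfur requirements are met with equality.
Solving gives x2 = 0.9559, x3 = 0.7338.
Cost = 0.38·0.9559 + 0.99·0.7338 = 1.0897.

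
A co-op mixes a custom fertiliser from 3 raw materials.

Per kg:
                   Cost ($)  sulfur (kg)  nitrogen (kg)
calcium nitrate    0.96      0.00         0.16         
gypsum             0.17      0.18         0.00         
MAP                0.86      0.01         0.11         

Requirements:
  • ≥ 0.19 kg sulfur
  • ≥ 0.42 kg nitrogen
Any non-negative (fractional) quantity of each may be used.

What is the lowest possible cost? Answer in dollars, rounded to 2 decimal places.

Set it up as a linear program. Let x1 = kg of calcium nitrate, x2 = kg of gypsum, x3 = kg of MAP.
Minimize 0.96x1 + 0.17x2 + 0.86x3 with:
  0.18x2 + 0.01x3 ≥ 0.19   (sulfur)
  0.16x1 + 0.11x3 ≥ 0.42   (nitrogen)
  x1, x2, x3 ≥ 0.
At the optimum only calcium nitrate, gypsum are positive (MAP = 0). The sulfur and nitrogen requirements are met with equality.
So calcium nitrate = 2.625 kg, gypsum = 1.056 kg.
Cost = 0.96·2.625 + 0.17·1.056 = 2.6995.

$2.70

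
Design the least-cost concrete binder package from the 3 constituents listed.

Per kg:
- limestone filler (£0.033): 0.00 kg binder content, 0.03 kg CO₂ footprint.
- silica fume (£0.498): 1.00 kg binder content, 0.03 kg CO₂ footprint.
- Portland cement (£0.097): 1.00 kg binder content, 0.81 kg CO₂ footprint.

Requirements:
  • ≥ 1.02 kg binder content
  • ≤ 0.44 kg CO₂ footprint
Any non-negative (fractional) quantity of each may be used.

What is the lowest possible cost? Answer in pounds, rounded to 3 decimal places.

£0.297

Set it up as a linear program. Let x1 = kg of limestone filler, x2 = kg of silica fume, x3 = kg of Portland cement.
Minimize 0.033x1 + 0.498x2 + 0.097x3 with:
  1x2 + 1x3 ≥ 1.02   (binder content)
  0.03x1 + 0.03x2 + 0.81x3 ≤ 0.44   (CO₂ footprint)
  x1, x2, x3 ≥ 0.
The optimal basis is {silica fume, Portland cement}; limestone filler drops out. There the binder content and CO₂ footprint constraints are tight.
Optimal quantities: silica fume = 0.4951 kg, Portland cement = 0.5249 kg.
Total cost: 0.498·0.4951 + 0.097·0.5249 = 0.29748.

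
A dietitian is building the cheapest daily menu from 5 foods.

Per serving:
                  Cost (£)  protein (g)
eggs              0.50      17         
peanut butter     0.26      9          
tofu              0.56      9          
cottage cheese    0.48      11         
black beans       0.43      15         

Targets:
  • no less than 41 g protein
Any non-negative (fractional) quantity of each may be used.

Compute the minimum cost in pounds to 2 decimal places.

£1.18

This is a linear program. Let x1 = servings of eggs, x2 = servings of peanut butter, x3 = servings of tofu, x4 = servings of cottage cheese, x5 = servings of black beans.
Minimize 0.5x1 + 0.26x2 + 0.56x3 + 0.48x4 + 0.43x5 subject to:
  17x1 + 9x2 + 9x3 + 11x4 + 15x5 ≥ 41   (protein)
  x1, x2, x3, x4, x5 ≥ 0.
The cheapest feasible vertex uses only black beans; eggs, peanut butter, tofu, cottage cheese are not used. There the protein constraint is tight.
So black beans = 2.733 servings.
Total cost: 0.43·2.733 = 1.1752.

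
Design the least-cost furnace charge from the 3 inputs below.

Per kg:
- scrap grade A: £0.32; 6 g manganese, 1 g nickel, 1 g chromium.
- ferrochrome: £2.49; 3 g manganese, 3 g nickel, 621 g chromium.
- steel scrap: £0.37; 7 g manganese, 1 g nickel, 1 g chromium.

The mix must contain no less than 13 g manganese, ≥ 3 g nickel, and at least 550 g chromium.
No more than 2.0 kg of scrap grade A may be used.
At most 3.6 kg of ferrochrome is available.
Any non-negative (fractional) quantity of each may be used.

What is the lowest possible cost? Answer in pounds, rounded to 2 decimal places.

£2.75

This is a linear program. Let x1 = kg of scrap grade A, x2 = kg of ferrochrome, x3 = kg of steel scrap.
Minimise 0.32x1 + 2.49x2 + 0.37x3 s.t.:
  6x1 + 3x2 + 7x3 ≥ 13   (manganese)
  1x1 + 3x2 + 1x3 ≥ 3   (nickel)
  1x1 + 621x2 + 1x3 ≥ 550   (chromium)
  x1 ≤ 2
  x2 ≤ 3.6
  x1, x2, x3 ≥ 0.
The minimum-cost mix takes nothing from scrap grade A — only ferrochrome, steel scrap. There the manganese and chromium constraints are tight.
That vertex is x2 = 0.8833, x3 = 1.479.
Cost = 2.49·0.8833 + 0.37·1.479 = 2.7466.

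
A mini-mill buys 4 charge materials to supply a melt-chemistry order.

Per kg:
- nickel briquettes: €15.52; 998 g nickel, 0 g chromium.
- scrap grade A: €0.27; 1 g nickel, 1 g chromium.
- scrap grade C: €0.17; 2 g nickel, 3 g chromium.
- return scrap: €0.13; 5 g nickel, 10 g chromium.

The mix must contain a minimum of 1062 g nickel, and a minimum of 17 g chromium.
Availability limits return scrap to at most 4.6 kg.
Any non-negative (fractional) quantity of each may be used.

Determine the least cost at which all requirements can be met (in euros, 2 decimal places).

€16.60

Set it up as a linear program. Let x1 = kg of nickel briquettes, x2 = kg of scrap grade A, x3 = kg of scrap grade C, x4 = kg of return scrap.
min 15.52x1 + 0.27x2 + 0.17x3 + 0.13x4 subject to:
  998x1 + 1x2 + 2x3 + 5x4 ≥ 1062   (nickel)
  1x2 + 3x3 + 10x4 ≥ 17   (chromium)
  x4 ≤ 4.6
  x1, x2, x3, x4 ≥ 0.
At the optimum only nickel briquettes, return scrap are positive (scrap grade A, scrap grade C = 0). Binding constraints: nickel and chromium.
So nickel briquettes = 1.0556 kg, return scrap = 1.7 kg.
Objective = 15.52·1.0556 + 0.13·1.7 = 16.6039.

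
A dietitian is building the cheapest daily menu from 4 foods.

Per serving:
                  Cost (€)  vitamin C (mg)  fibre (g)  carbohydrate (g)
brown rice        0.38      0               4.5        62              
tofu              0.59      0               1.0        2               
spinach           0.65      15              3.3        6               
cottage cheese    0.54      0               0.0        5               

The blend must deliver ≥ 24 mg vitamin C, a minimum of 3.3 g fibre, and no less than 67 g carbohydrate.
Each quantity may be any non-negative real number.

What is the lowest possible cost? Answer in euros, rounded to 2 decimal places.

Let x1 = servings of brown rice, x2 = servings of tofu, x3 = servings of spinach, x4 = servings of cottage cheese.
Minimize 0.38x1 + 0.59x2 + 0.65x3 + 0.54x4 s.t.:
  15x3 ≥ 24   (vitamin C)
  4.5x1 + 1x2 + 3.3x3 ≥ 3.3   (fibre)
  62x1 + 2x2 + 6x3 + 5x4 ≥ 67   (carbohydrate)
  x1, x2, x3, x4 ≥ 0.
The minimum-cost mix takes nothing from tofu, cottage cheese — only brown rice, spinach. There the vitamin C and carbohydrate constraints are tight.
That vertex is x1 = 0.9258, x3 = 1.6.
Hence cost = 0.38·0.9258 + 0.65·1.6 = €1.3918.

€1.39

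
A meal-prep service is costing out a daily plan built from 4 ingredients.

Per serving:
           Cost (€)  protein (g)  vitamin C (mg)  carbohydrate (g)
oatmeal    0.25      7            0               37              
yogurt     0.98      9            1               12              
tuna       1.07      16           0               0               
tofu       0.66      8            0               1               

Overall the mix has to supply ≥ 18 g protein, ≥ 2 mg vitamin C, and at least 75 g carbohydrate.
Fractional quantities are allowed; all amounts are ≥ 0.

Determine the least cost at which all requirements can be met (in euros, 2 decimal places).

Treat it as an LP. Let x1 = servings of oatmeal, x2 = servings of yogurt, x3 = servings of tuna, x4 = servings of tofu.
min 0.25x1 + 0.98x2 + 1.07x3 + 0.66x4 with:
  7x1 + 9x2 + 16x3 + 8x4 ≥ 18   (protein)
  1x2 ≥ 2   (vitamin C)
  37x1 + 12x2 + 1x4 ≥ 75   (carbohydrate)
  x1, x2, x3, x4 ≥ 0.
The minimum-cost mix takes nothing from tuna, tofu — only oatmeal, yogurt. The vitamin C and carbohydrate requirements are met with equality.
Optimal quantities: oatmeal = 1.378 servings, yogurt = 2 servings.
Total cost: 0.25·1.378 + 0.98·2 = 2.3045.

€2.30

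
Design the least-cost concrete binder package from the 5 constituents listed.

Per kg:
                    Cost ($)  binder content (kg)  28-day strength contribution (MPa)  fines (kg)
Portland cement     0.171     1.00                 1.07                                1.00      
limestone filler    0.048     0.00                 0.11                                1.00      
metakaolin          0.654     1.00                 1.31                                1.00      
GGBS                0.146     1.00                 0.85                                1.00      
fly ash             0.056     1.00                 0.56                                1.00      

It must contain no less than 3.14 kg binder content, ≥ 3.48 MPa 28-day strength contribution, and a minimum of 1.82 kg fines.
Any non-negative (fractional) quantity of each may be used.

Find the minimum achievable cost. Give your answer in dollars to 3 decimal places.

Let x1 = kg of Portland cement, x2 = kg of limestone filler, x3 = kg of metakaolin, x4 = kg of GGBS, x5 = kg of fly ash.
Minimize 0.171x1 + 0.048x2 + 0.654x3 + 0.146x4 + 0.056x5 s.t.:
  1x1 + 1x3 + 1x4 + 1x5 ≥ 3.14   (binder content)
  1.07x1 + 0.11x2 + 1.31x3 + 0.85x4 + 0.56x5 ≥ 3.48   (28-day strength contribution)
  1x1 + 1x2 + 1x3 + 1x4 + 1x5 ≥ 1.82   (fines)
  x1, x2, x3, x4, x5 ≥ 0.
The cheapest feasible vertex uses only fly ash; Portland cement, limestone filler, metakaolin, GGBS are not used. Binding constraint: 28-day strength contribution.
Solving gives x5 = 6.214.
Total cost: 0.056·6.214 = 0.34798.

$0.348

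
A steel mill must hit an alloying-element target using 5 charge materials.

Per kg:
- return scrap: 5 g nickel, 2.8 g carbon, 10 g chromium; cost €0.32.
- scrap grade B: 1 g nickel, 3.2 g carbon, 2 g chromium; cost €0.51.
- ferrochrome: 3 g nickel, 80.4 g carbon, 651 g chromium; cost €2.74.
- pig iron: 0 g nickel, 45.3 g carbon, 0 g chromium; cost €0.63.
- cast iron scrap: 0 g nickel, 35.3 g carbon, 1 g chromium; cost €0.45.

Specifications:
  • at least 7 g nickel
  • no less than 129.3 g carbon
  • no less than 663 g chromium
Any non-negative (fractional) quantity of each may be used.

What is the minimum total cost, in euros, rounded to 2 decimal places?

€3.60

Let x1 = kg of return scrap, x2 = kg of scrap grade B, x3 = kg of ferrochrome, x4 = kg of pig iron, x5 = kg of cast iron scrap.
Minimize 0.32x1 + 0.51x2 + 2.74x3 + 0.63x4 + 0.45x5 subject to:
  5x1 + 1x2 + 3x3 ≥ 7   (nickel)
  2.8x1 + 3.2x2 + 80.4x3 + 45.3x4 + 35.3x5 ≥ 129.3   (carbon)
  10x1 + 2x2 + 651x3 + 1x5 ≥ 663   (chromium)
  x1, x2, x3, x4, x5 ≥ 0.
At the optimum only return scrap, ferrochrome, cast iron scrap are positive (scrap grade B, pig iron = 0). The nickel, carbon, chromium requirements are met with equality.
So return scrap = 0.7975 kg, ferrochrome = 1.004 kg, cast iron scrap = 1.313 kg.
Total cost: 0.32·0.7975 + 2.74·1.004 + 0.45·1.313 = 3.5970.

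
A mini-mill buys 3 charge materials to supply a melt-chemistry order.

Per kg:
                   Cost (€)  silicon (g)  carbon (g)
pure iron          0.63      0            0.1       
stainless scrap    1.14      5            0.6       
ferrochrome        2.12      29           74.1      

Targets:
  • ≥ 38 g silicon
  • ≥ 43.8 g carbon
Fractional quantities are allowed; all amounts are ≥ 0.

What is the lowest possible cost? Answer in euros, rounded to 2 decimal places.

€2.78

Set it up as a linear program. Let x1 = kg of pure iron, x2 = kg of stainless scrap, x3 = kg of ferrochrome.
Minimize 0.63x1 + 1.14x2 + 2.12x3 with:
  5x2 + 29x3 ≥ 38   (silicon)
  0.1x1 + 0.6x2 + 74.1x3 ≥ 43.8   (carbon)
  x1, x2, x3 ≥ 0.
At the optimum only ferrochrome is positive (pure iron, stainless scrap = 0). Binding constraint: silicon.
That vertex is x3 = 1.31.
Total cost: 2.12·1.31 = 2.7772.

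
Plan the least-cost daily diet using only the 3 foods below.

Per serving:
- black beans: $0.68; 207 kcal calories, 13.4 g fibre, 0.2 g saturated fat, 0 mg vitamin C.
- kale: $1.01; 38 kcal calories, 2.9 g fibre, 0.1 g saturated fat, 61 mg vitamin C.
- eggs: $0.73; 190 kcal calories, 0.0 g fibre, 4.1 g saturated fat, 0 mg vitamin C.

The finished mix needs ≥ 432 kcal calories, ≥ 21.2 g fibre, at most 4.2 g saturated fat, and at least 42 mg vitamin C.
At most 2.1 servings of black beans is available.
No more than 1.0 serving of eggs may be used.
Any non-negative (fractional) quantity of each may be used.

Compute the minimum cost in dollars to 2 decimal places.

Treat it as an LP. Let x1 = servings of black beans, x2 = servings of kale, x3 = servings of eggs.
Minimize 0.68x1 + 1.01x2 + 0.73x3 with:
  207x1 + 38x2 + 190x3 ≥ 432   (calories)
  13.4x1 + 2.9x2 ≥ 21.2   (fibre)
  0.2x1 + 0.1x2 + 4.1x3 ≤ 4.2   (saturated fat)
  61x2 ≥ 42   (vitamin C)
  x1 ≤ 2.1
  x3 ≤ 1
  x1, x2, x3 ≥ 0.
The minimum-cost mix takes nothing from eggs — only black beans, kale. The calories and vitamin C requirements are met with equality.
That vertex is x1 = 1.961, x2 = 0.6885.
Objective = 0.68·1.961 + 1.01·0.6885 = 2.0289.

$2.03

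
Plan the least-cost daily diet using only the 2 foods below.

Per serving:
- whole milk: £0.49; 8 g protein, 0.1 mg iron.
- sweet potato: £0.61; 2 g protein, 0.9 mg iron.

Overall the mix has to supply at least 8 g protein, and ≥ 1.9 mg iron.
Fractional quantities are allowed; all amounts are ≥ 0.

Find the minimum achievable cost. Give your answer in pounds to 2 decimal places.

£1.49

This is a linear program. Let x1 = servings of whole milk, x2 = servings of sweet potato.
Minimise 0.49x1 + 0.61x2 subject to:
  8x1 + 2x2 ≥ 8   (protein)
  0.1x1 + 0.9x2 ≥ 1.9   (iron)
  x1, x2 ≥ 0.
Both inputs are positive at the optimum. Binding constraints: protein and iron.
Optimal quantities: whole milk = 0.4857 servings, sweet potato = 2.057 servings.
Cost = 0.49·0.4857 + 0.61·2.057 = 1.4928.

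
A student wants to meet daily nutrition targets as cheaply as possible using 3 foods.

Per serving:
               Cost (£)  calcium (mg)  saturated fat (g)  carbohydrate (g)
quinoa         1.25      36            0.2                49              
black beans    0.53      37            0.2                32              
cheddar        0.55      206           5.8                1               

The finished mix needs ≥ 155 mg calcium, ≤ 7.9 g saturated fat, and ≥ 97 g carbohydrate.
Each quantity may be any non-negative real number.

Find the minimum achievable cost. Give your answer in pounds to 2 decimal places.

Set it up as a linear program. Let x1 = servings of quinoa, x2 = servings of black beans, x3 = servings of cheddar.
Minimize 1.25x1 + 0.53x2 + 0.55x3 s.t.:
  36x1 + 37x2 + 206x3 ≥ 155   (calcium)
  0.2x1 + 0.2x2 + 5.8x3 ≤ 7.9   (saturated fat)
  49x1 + 32x2 + 1x3 ≥ 97   (carbohydrate)
  x1, x2, x3 ≥ 0.
The optimal basis is {black beans, cheddar}; quinoa drops out. The calcium and carbohydrate requirements are met with equality.
So black beans = 3.025 servings, cheddar = 0.2092 servings.
Cost = 0.53·3.025 + 0.55·0.2092 = 1.7183.

£1.72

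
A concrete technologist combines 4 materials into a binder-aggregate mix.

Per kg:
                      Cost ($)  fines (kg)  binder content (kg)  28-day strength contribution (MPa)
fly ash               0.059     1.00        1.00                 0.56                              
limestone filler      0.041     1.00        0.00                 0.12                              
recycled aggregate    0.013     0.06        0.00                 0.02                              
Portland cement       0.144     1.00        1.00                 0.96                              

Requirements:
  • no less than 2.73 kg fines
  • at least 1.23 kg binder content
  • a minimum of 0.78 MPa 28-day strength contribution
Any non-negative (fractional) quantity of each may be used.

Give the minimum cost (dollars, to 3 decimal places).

Treat it as an LP. Let x1 = kg of fly ash, x2 = kg of limestone filler, x3 = kg of recycled aggregate, x4 = kg of Portland cement.
Minimise 0.059x1 + 0.041x2 + 0.013x3 + 0.144x4 s.t.:
  1x1 + 1x2 + 0.06x3 + 1x4 ≥ 2.73   (fines)
  1x1 + 1x4 ≥ 1.23   (binder content)
  0.56x1 + 0.12x2 + 0.02x3 + 0.96x4 ≥ 0.78   (28-day strength contribution)
  x1, x2, x3, x4 ≥ 0.
The minimum-cost mix takes nothing from recycled aggregate, Portland cement — only fly ash, limestone filler. Binding constraints: fines and binder content.
So fly ash = 1.23 kg, limestone filler = 1.5 kg.
Hence cost = 0.059·1.23 + 0.041·1.5 = $0.13407.

$0.134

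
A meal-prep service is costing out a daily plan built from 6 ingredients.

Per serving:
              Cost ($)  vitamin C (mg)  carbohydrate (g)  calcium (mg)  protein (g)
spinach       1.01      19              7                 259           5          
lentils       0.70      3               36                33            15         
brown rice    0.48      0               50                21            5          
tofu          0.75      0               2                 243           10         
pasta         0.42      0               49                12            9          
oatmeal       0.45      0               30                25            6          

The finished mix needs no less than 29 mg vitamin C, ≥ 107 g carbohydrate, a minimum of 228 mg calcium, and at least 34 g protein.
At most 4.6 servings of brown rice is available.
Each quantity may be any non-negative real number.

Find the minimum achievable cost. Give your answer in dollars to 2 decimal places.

Let x1 = servings of spinach, x2 = servings of lentils, x3 = servings of brown rice, x4 = servings of tofu, x5 = servings of pasta, x6 = servings of oatmeal.
min 1.01x1 + 0.7x2 + 0.48x3 + 0.75x4 + 0.42x5 + 0.45x6 s.t.:
  19x1 + 3x2 ≥ 29   (vitamin C)
  7x1 + 36x2 + 50x3 + 2x4 + 49x5 + 30x6 ≥ 107   (carbohydrate)
  259x1 + 33x2 + 21x3 + 243x4 + 12x5 + 25x6 ≥ 228   (calcium)
  5x1 + 15x2 + 5x3 + 10x4 + 9x5 + 6x6 ≥ 34   (protein)
  x3 ≤ 4.6
  x1, x2, x3, x4, x5, x6 ≥ 0.
The optimal basis is {spinach, lentils, pasta}; brown rice, tofu, oatmeal drop out. There the vitamin C, carbohydrate, protein constraints are tight.
That vertex is x1 = 1.351, x2 = 1.112, x5 = 1.173.
Hence cost = 1.01·1.351 + 0.7·1.112 + 0.42·1.173 = $2.6356.

$2.64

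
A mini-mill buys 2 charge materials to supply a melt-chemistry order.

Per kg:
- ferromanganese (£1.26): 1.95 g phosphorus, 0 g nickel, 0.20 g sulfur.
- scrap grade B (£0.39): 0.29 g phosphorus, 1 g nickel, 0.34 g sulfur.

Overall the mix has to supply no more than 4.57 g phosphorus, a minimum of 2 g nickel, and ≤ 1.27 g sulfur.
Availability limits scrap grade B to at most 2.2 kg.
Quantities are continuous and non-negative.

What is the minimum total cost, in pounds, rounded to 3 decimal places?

This is a linear program. Let x1 = kg of ferromanganese, x2 = kg of scrap grade B.
Minimise 1.26x1 + 0.39x2 subject to:
  1.95x1 + 0.29x2 ≤ 4.57   (phosphorus)
  1x2 ≥ 2   (nickel)
  0.2x1 + 0.34x2 ≤ 1.27   (sulfur)
  x2 ≤ 2.2
  x1, x2 ≥ 0.
The cheapest feasible vertex uses only scrap grade B; ferromanganese is not used. Binding constraint: nickel.
So scrap grade B = 2 kg.
Total cost: 0.39·2 = 0.78000.

£0.780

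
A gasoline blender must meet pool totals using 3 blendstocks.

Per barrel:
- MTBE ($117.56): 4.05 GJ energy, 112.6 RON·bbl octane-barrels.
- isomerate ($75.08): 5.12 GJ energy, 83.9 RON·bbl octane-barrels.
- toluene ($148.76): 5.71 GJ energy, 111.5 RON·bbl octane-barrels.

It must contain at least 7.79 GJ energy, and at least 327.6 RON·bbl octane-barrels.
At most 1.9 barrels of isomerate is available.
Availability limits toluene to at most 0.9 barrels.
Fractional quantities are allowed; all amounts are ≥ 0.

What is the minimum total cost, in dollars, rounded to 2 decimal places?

$318.25

Let x1 = barrels of MTBE, x2 = barrels of isomerate, x3 = barrels of toluene.
Minimize 117.56x1 + 75.08x2 + 148.76x3 s.t.:
  4.05x1 + 5.12x2 + 5.71x3 ≥ 7.79   (energy)
  112.6x1 + 83.9x2 + 111.5x3 ≥ 327.6   (octane-barrels)
  x2 ≤ 1.9
  x3 ≤ 0.9
  x1, x2, x3 ≥ 0.
The optimal basis is {MTBE, isomerate}; toluene drops out. The octane-barrels and the isomerate cap requirements are met with equality.
That vertex is x1 = 1.4937, x2 = 1.9.
Objective = 117.56·1.4937 + 75.08·1.9 = 318.2514.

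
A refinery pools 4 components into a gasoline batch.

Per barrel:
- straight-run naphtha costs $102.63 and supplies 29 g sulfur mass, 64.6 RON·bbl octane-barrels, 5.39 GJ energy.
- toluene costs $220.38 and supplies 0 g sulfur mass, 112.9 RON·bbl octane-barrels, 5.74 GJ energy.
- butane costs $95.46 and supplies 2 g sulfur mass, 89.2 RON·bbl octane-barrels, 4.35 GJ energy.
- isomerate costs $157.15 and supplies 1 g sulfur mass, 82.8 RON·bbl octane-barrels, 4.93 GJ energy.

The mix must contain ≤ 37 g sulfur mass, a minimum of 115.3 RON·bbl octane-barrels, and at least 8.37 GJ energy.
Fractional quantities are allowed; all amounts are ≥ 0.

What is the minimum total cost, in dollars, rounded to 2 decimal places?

Set it up as a linear program. Let x1 = barrels of straight-run naphtha, x2 = barrels of toluene, x3 = barrels of butane, x4 = barrels of isomerate.
min 102.63x1 + 220.38x2 + 95.46x3 + 157.15x4 with:
  29x1 + 2x3 + 1x4 ≤ 37   (sulfur mass)
  64.6x1 + 112.9x2 + 89.2x3 + 82.8x4 ≥ 115.3   (octane-barrels)
  5.39x1 + 5.74x2 + 4.35x3 + 4.93x4 ≥ 8.37   (energy)
  x1, x2, x3, x4 ≥ 0.
The minimum-cost mix takes nothing from toluene, isomerate — only straight-run naphtha, butane. The octane-barrels and energy requirements are met with equality.
Optimal quantities: straight-run naphtha = 1.2266 barrels, butane = 0.40427 barrels.
Hence cost = 102.63·1.2266 + 95.46·0.40427 = $164.4776.

$164.48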